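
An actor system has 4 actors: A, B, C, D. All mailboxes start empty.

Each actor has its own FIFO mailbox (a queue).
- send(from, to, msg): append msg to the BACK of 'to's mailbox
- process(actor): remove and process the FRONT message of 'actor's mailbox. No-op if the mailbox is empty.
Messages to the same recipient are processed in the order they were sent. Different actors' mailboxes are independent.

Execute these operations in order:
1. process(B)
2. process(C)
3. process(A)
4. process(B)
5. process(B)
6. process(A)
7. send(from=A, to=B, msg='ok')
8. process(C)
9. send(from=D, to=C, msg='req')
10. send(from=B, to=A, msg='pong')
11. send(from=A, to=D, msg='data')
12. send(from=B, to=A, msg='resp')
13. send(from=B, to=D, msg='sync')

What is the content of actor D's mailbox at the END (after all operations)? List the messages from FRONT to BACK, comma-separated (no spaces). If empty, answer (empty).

After 1 (process(B)): A:[] B:[] C:[] D:[]
After 2 (process(C)): A:[] B:[] C:[] D:[]
After 3 (process(A)): A:[] B:[] C:[] D:[]
After 4 (process(B)): A:[] B:[] C:[] D:[]
After 5 (process(B)): A:[] B:[] C:[] D:[]
After 6 (process(A)): A:[] B:[] C:[] D:[]
After 7 (send(from=A, to=B, msg='ok')): A:[] B:[ok] C:[] D:[]
After 8 (process(C)): A:[] B:[ok] C:[] D:[]
After 9 (send(from=D, to=C, msg='req')): A:[] B:[ok] C:[req] D:[]
After 10 (send(from=B, to=A, msg='pong')): A:[pong] B:[ok] C:[req] D:[]
After 11 (send(from=A, to=D, msg='data')): A:[pong] B:[ok] C:[req] D:[data]
After 12 (send(from=B, to=A, msg='resp')): A:[pong,resp] B:[ok] C:[req] D:[data]
After 13 (send(from=B, to=D, msg='sync')): A:[pong,resp] B:[ok] C:[req] D:[data,sync]

Answer: data,sync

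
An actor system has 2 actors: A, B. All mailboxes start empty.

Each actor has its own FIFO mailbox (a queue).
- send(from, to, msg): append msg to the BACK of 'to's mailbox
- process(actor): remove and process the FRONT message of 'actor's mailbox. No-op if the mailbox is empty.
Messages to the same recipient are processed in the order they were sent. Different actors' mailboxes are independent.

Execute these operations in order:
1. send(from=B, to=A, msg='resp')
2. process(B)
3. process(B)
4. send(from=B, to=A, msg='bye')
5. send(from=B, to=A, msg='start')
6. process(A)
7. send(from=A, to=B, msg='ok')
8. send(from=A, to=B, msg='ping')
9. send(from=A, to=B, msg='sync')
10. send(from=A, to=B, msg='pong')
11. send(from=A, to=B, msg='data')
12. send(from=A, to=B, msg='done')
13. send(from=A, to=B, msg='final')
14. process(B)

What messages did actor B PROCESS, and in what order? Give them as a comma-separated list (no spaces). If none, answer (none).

After 1 (send(from=B, to=A, msg='resp')): A:[resp] B:[]
After 2 (process(B)): A:[resp] B:[]
After 3 (process(B)): A:[resp] B:[]
After 4 (send(from=B, to=A, msg='bye')): A:[resp,bye] B:[]
After 5 (send(from=B, to=A, msg='start')): A:[resp,bye,start] B:[]
After 6 (process(A)): A:[bye,start] B:[]
After 7 (send(from=A, to=B, msg='ok')): A:[bye,start] B:[ok]
After 8 (send(from=A, to=B, msg='ping')): A:[bye,start] B:[ok,ping]
After 9 (send(from=A, to=B, msg='sync')): A:[bye,start] B:[ok,ping,sync]
After 10 (send(from=A, to=B, msg='pong')): A:[bye,start] B:[ok,ping,sync,pong]
After 11 (send(from=A, to=B, msg='data')): A:[bye,start] B:[ok,ping,sync,pong,data]
After 12 (send(from=A, to=B, msg='done')): A:[bye,start] B:[ok,ping,sync,pong,data,done]
After 13 (send(from=A, to=B, msg='final')): A:[bye,start] B:[ok,ping,sync,pong,data,done,final]
After 14 (process(B)): A:[bye,start] B:[ping,sync,pong,data,done,final]

Answer: ok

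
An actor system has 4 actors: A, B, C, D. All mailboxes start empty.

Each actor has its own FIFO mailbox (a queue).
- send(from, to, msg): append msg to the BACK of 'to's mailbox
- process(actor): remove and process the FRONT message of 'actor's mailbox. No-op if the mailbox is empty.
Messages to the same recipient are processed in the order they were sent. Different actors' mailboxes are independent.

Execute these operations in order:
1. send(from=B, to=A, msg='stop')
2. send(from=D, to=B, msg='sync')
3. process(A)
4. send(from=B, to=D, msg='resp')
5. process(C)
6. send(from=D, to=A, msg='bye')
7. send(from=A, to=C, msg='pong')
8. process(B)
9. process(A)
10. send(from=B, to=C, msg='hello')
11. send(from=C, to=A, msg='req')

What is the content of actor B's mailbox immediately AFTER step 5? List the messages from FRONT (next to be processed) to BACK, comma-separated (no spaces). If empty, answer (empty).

After 1 (send(from=B, to=A, msg='stop')): A:[stop] B:[] C:[] D:[]
After 2 (send(from=D, to=B, msg='sync')): A:[stop] B:[sync] C:[] D:[]
After 3 (process(A)): A:[] B:[sync] C:[] D:[]
After 4 (send(from=B, to=D, msg='resp')): A:[] B:[sync] C:[] D:[resp]
After 5 (process(C)): A:[] B:[sync] C:[] D:[resp]

sync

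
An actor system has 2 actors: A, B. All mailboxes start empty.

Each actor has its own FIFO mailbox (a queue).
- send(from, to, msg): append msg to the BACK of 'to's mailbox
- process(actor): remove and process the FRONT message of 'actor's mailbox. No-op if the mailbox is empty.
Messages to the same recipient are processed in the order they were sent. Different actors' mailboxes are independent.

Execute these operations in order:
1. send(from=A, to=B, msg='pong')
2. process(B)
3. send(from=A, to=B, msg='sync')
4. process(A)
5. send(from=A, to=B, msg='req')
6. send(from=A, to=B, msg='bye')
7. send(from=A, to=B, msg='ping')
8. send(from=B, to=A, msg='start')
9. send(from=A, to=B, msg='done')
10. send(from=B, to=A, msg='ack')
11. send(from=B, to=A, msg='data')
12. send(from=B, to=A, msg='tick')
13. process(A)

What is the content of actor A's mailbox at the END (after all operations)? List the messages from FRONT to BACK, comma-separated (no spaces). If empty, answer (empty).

Answer: ack,data,tick

Derivation:
After 1 (send(from=A, to=B, msg='pong')): A:[] B:[pong]
After 2 (process(B)): A:[] B:[]
After 3 (send(from=A, to=B, msg='sync')): A:[] B:[sync]
After 4 (process(A)): A:[] B:[sync]
After 5 (send(from=A, to=B, msg='req')): A:[] B:[sync,req]
After 6 (send(from=A, to=B, msg='bye')): A:[] B:[sync,req,bye]
After 7 (send(from=A, to=B, msg='ping')): A:[] B:[sync,req,bye,ping]
After 8 (send(from=B, to=A, msg='start')): A:[start] B:[sync,req,bye,ping]
After 9 (send(from=A, to=B, msg='done')): A:[start] B:[sync,req,bye,ping,done]
After 10 (send(from=B, to=A, msg='ack')): A:[start,ack] B:[sync,req,bye,ping,done]
After 11 (send(from=B, to=A, msg='data')): A:[start,ack,data] B:[sync,req,bye,ping,done]
After 12 (send(from=B, to=A, msg='tick')): A:[start,ack,data,tick] B:[sync,req,bye,ping,done]
After 13 (process(A)): A:[ack,data,tick] B:[sync,req,bye,ping,done]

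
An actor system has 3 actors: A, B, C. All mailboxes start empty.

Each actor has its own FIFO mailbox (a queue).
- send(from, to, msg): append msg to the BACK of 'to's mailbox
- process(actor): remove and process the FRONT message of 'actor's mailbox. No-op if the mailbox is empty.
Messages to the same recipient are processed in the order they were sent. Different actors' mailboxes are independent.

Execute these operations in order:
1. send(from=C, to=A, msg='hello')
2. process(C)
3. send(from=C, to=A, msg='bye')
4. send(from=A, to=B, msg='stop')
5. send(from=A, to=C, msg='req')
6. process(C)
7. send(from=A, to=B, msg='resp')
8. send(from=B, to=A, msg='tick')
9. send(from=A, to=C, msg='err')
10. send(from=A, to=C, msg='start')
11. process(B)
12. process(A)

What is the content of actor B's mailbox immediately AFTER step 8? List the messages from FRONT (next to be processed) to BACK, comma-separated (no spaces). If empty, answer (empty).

After 1 (send(from=C, to=A, msg='hello')): A:[hello] B:[] C:[]
After 2 (process(C)): A:[hello] B:[] C:[]
After 3 (send(from=C, to=A, msg='bye')): A:[hello,bye] B:[] C:[]
After 4 (send(from=A, to=B, msg='stop')): A:[hello,bye] B:[stop] C:[]
After 5 (send(from=A, to=C, msg='req')): A:[hello,bye] B:[stop] C:[req]
After 6 (process(C)): A:[hello,bye] B:[stop] C:[]
After 7 (send(from=A, to=B, msg='resp')): A:[hello,bye] B:[stop,resp] C:[]
After 8 (send(from=B, to=A, msg='tick')): A:[hello,bye,tick] B:[stop,resp] C:[]

stop,resp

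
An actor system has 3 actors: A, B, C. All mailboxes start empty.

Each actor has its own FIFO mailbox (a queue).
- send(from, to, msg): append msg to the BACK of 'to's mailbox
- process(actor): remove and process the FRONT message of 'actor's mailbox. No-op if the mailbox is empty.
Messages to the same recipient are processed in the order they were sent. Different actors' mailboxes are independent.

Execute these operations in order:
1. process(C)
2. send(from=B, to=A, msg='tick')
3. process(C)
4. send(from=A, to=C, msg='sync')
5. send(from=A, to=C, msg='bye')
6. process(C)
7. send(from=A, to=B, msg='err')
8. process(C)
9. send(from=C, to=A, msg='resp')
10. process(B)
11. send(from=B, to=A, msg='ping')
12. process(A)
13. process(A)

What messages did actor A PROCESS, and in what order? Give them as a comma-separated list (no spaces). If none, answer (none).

After 1 (process(C)): A:[] B:[] C:[]
After 2 (send(from=B, to=A, msg='tick')): A:[tick] B:[] C:[]
After 3 (process(C)): A:[tick] B:[] C:[]
After 4 (send(from=A, to=C, msg='sync')): A:[tick] B:[] C:[sync]
After 5 (send(from=A, to=C, msg='bye')): A:[tick] B:[] C:[sync,bye]
After 6 (process(C)): A:[tick] B:[] C:[bye]
After 7 (send(from=A, to=B, msg='err')): A:[tick] B:[err] C:[bye]
After 8 (process(C)): A:[tick] B:[err] C:[]
After 9 (send(from=C, to=A, msg='resp')): A:[tick,resp] B:[err] C:[]
After 10 (process(B)): A:[tick,resp] B:[] C:[]
After 11 (send(from=B, to=A, msg='ping')): A:[tick,resp,ping] B:[] C:[]
After 12 (process(A)): A:[resp,ping] B:[] C:[]
After 13 (process(A)): A:[ping] B:[] C:[]

Answer: tick,resp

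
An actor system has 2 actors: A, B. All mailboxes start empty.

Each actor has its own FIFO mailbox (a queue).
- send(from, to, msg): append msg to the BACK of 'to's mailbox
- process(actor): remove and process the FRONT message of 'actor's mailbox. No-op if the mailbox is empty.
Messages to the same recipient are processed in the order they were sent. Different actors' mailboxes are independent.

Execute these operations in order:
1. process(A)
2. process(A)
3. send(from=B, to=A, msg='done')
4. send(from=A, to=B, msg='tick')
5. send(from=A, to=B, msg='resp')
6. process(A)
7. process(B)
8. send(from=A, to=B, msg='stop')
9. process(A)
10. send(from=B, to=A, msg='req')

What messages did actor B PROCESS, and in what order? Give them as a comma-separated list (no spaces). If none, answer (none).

After 1 (process(A)): A:[] B:[]
After 2 (process(A)): A:[] B:[]
After 3 (send(from=B, to=A, msg='done')): A:[done] B:[]
After 4 (send(from=A, to=B, msg='tick')): A:[done] B:[tick]
After 5 (send(from=A, to=B, msg='resp')): A:[done] B:[tick,resp]
After 6 (process(A)): A:[] B:[tick,resp]
After 7 (process(B)): A:[] B:[resp]
After 8 (send(from=A, to=B, msg='stop')): A:[] B:[resp,stop]
After 9 (process(A)): A:[] B:[resp,stop]
After 10 (send(from=B, to=A, msg='req')): A:[req] B:[resp,stop]

Answer: tick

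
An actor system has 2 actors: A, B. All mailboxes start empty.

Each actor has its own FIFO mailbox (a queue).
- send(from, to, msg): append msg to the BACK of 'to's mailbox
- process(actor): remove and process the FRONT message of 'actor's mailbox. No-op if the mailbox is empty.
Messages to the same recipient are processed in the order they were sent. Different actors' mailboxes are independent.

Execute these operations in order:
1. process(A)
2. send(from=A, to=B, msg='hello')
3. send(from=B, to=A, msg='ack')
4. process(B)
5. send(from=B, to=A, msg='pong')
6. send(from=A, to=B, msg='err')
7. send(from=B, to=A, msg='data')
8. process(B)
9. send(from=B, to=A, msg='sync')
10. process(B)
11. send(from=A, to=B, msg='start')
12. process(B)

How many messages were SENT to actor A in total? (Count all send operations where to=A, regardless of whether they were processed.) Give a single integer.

After 1 (process(A)): A:[] B:[]
After 2 (send(from=A, to=B, msg='hello')): A:[] B:[hello]
After 3 (send(from=B, to=A, msg='ack')): A:[ack] B:[hello]
After 4 (process(B)): A:[ack] B:[]
After 5 (send(from=B, to=A, msg='pong')): A:[ack,pong] B:[]
After 6 (send(from=A, to=B, msg='err')): A:[ack,pong] B:[err]
After 7 (send(from=B, to=A, msg='data')): A:[ack,pong,data] B:[err]
After 8 (process(B)): A:[ack,pong,data] B:[]
After 9 (send(from=B, to=A, msg='sync')): A:[ack,pong,data,sync] B:[]
After 10 (process(B)): A:[ack,pong,data,sync] B:[]
After 11 (send(from=A, to=B, msg='start')): A:[ack,pong,data,sync] B:[start]
After 12 (process(B)): A:[ack,pong,data,sync] B:[]

Answer: 4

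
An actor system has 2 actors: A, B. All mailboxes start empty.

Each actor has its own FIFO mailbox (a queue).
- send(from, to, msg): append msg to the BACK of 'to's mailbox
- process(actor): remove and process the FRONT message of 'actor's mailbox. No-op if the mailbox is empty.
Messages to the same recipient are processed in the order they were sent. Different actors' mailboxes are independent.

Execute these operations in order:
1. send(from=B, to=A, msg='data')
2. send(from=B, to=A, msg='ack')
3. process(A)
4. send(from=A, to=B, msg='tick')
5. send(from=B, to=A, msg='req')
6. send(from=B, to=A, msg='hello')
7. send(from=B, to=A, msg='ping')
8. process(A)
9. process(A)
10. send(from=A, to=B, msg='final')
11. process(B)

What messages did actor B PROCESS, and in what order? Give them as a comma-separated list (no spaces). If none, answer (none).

Answer: tick

Derivation:
After 1 (send(from=B, to=A, msg='data')): A:[data] B:[]
After 2 (send(from=B, to=A, msg='ack')): A:[data,ack] B:[]
After 3 (process(A)): A:[ack] B:[]
After 4 (send(from=A, to=B, msg='tick')): A:[ack] B:[tick]
After 5 (send(from=B, to=A, msg='req')): A:[ack,req] B:[tick]
After 6 (send(from=B, to=A, msg='hello')): A:[ack,req,hello] B:[tick]
After 7 (send(from=B, to=A, msg='ping')): A:[ack,req,hello,ping] B:[tick]
After 8 (process(A)): A:[req,hello,ping] B:[tick]
After 9 (process(A)): A:[hello,ping] B:[tick]
After 10 (send(from=A, to=B, msg='final')): A:[hello,ping] B:[tick,final]
After 11 (process(B)): A:[hello,ping] B:[final]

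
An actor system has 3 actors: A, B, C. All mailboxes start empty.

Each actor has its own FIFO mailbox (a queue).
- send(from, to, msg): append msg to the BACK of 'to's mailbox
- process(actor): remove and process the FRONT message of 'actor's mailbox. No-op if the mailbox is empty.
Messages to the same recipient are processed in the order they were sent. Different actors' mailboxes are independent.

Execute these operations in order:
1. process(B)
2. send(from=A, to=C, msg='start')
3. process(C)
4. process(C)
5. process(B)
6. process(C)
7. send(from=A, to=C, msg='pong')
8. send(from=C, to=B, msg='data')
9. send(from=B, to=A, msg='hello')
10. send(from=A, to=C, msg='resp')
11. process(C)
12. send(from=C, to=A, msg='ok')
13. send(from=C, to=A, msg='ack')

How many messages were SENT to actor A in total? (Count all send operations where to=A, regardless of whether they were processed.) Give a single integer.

After 1 (process(B)): A:[] B:[] C:[]
After 2 (send(from=A, to=C, msg='start')): A:[] B:[] C:[start]
After 3 (process(C)): A:[] B:[] C:[]
After 4 (process(C)): A:[] B:[] C:[]
After 5 (process(B)): A:[] B:[] C:[]
After 6 (process(C)): A:[] B:[] C:[]
After 7 (send(from=A, to=C, msg='pong')): A:[] B:[] C:[pong]
After 8 (send(from=C, to=B, msg='data')): A:[] B:[data] C:[pong]
After 9 (send(from=B, to=A, msg='hello')): A:[hello] B:[data] C:[pong]
After 10 (send(from=A, to=C, msg='resp')): A:[hello] B:[data] C:[pong,resp]
After 11 (process(C)): A:[hello] B:[data] C:[resp]
After 12 (send(from=C, to=A, msg='ok')): A:[hello,ok] B:[data] C:[resp]
After 13 (send(from=C, to=A, msg='ack')): A:[hello,ok,ack] B:[data] C:[resp]

Answer: 3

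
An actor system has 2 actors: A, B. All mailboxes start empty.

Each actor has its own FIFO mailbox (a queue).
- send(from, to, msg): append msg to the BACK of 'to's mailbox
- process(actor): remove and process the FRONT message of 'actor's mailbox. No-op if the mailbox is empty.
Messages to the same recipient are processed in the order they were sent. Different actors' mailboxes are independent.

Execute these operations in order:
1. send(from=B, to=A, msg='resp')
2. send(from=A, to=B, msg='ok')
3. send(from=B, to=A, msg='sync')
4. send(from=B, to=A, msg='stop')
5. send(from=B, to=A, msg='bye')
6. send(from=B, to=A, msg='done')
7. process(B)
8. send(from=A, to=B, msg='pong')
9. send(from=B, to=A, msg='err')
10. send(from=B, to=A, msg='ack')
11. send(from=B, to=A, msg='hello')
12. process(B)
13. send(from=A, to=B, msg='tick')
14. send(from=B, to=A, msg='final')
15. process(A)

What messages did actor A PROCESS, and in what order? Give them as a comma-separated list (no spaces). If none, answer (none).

After 1 (send(from=B, to=A, msg='resp')): A:[resp] B:[]
After 2 (send(from=A, to=B, msg='ok')): A:[resp] B:[ok]
After 3 (send(from=B, to=A, msg='sync')): A:[resp,sync] B:[ok]
After 4 (send(from=B, to=A, msg='stop')): A:[resp,sync,stop] B:[ok]
After 5 (send(from=B, to=A, msg='bye')): A:[resp,sync,stop,bye] B:[ok]
After 6 (send(from=B, to=A, msg='done')): A:[resp,sync,stop,bye,done] B:[ok]
After 7 (process(B)): A:[resp,sync,stop,bye,done] B:[]
After 8 (send(from=A, to=B, msg='pong')): A:[resp,sync,stop,bye,done] B:[pong]
After 9 (send(from=B, to=A, msg='err')): A:[resp,sync,stop,bye,done,err] B:[pong]
After 10 (send(from=B, to=A, msg='ack')): A:[resp,sync,stop,bye,done,err,ack] B:[pong]
After 11 (send(from=B, to=A, msg='hello')): A:[resp,sync,stop,bye,done,err,ack,hello] B:[pong]
After 12 (process(B)): A:[resp,sync,stop,bye,done,err,ack,hello] B:[]
After 13 (send(from=A, to=B, msg='tick')): A:[resp,sync,stop,bye,done,err,ack,hello] B:[tick]
After 14 (send(from=B, to=A, msg='final')): A:[resp,sync,stop,bye,done,err,ack,hello,final] B:[tick]
After 15 (process(A)): A:[sync,stop,bye,done,err,ack,hello,final] B:[tick]

Answer: resp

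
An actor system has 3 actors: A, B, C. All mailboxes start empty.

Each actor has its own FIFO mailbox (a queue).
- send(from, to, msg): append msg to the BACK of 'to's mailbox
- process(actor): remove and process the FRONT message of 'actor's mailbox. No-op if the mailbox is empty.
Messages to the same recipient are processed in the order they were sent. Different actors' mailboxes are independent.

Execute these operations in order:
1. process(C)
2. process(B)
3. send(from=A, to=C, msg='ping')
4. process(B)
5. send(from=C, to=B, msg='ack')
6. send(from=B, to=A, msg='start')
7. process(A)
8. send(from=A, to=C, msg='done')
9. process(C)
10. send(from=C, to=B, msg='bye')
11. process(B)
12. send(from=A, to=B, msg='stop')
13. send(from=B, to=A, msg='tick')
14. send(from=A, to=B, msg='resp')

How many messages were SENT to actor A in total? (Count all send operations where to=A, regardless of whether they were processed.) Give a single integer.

After 1 (process(C)): A:[] B:[] C:[]
After 2 (process(B)): A:[] B:[] C:[]
After 3 (send(from=A, to=C, msg='ping')): A:[] B:[] C:[ping]
After 4 (process(B)): A:[] B:[] C:[ping]
After 5 (send(from=C, to=B, msg='ack')): A:[] B:[ack] C:[ping]
After 6 (send(from=B, to=A, msg='start')): A:[start] B:[ack] C:[ping]
After 7 (process(A)): A:[] B:[ack] C:[ping]
After 8 (send(from=A, to=C, msg='done')): A:[] B:[ack] C:[ping,done]
After 9 (process(C)): A:[] B:[ack] C:[done]
After 10 (send(from=C, to=B, msg='bye')): A:[] B:[ack,bye] C:[done]
After 11 (process(B)): A:[] B:[bye] C:[done]
After 12 (send(from=A, to=B, msg='stop')): A:[] B:[bye,stop] C:[done]
After 13 (send(from=B, to=A, msg='tick')): A:[tick] B:[bye,stop] C:[done]
After 14 (send(from=A, to=B, msg='resp')): A:[tick] B:[bye,stop,resp] C:[done]

Answer: 2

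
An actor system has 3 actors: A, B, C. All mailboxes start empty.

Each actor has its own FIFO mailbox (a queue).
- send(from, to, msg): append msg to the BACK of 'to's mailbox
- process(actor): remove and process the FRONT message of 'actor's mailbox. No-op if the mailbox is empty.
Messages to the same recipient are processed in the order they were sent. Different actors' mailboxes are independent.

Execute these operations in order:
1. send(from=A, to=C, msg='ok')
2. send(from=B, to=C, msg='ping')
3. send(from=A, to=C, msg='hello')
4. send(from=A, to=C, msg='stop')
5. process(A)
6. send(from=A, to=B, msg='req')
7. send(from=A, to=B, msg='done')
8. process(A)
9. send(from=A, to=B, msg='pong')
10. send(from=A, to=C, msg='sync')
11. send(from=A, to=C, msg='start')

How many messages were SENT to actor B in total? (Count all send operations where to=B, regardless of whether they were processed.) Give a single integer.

Answer: 3

Derivation:
After 1 (send(from=A, to=C, msg='ok')): A:[] B:[] C:[ok]
After 2 (send(from=B, to=C, msg='ping')): A:[] B:[] C:[ok,ping]
After 3 (send(from=A, to=C, msg='hello')): A:[] B:[] C:[ok,ping,hello]
After 4 (send(from=A, to=C, msg='stop')): A:[] B:[] C:[ok,ping,hello,stop]
After 5 (process(A)): A:[] B:[] C:[ok,ping,hello,stop]
After 6 (send(from=A, to=B, msg='req')): A:[] B:[req] C:[ok,ping,hello,stop]
After 7 (send(from=A, to=B, msg='done')): A:[] B:[req,done] C:[ok,ping,hello,stop]
After 8 (process(A)): A:[] B:[req,done] C:[ok,ping,hello,stop]
After 9 (send(from=A, to=B, msg='pong')): A:[] B:[req,done,pong] C:[ok,ping,hello,stop]
After 10 (send(from=A, to=C, msg='sync')): A:[] B:[req,done,pong] C:[ok,ping,hello,stop,sync]
After 11 (send(from=A, to=C, msg='start')): A:[] B:[req,done,pong] C:[ok,ping,hello,stop,sync,start]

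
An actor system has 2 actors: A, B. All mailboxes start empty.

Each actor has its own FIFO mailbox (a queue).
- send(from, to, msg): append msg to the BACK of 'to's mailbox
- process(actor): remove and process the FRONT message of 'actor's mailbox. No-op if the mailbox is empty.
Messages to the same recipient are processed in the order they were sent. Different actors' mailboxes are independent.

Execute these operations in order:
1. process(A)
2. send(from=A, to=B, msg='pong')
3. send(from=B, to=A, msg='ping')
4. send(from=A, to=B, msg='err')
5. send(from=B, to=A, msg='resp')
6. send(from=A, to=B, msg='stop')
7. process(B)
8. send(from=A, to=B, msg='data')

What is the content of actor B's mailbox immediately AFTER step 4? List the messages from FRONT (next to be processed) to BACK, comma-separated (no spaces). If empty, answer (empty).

After 1 (process(A)): A:[] B:[]
After 2 (send(from=A, to=B, msg='pong')): A:[] B:[pong]
After 3 (send(from=B, to=A, msg='ping')): A:[ping] B:[pong]
After 4 (send(from=A, to=B, msg='err')): A:[ping] B:[pong,err]

pong,err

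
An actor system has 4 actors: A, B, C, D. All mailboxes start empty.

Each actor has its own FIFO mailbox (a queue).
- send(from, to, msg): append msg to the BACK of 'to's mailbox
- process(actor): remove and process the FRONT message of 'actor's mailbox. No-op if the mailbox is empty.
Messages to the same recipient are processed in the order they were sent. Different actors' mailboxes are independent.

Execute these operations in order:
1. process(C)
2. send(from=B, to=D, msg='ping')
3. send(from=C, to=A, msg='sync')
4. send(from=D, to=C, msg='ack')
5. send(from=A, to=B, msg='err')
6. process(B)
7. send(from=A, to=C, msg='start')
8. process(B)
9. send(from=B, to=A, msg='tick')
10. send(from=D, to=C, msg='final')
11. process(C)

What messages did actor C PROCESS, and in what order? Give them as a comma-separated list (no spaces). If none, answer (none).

After 1 (process(C)): A:[] B:[] C:[] D:[]
After 2 (send(from=B, to=D, msg='ping')): A:[] B:[] C:[] D:[ping]
After 3 (send(from=C, to=A, msg='sync')): A:[sync] B:[] C:[] D:[ping]
After 4 (send(from=D, to=C, msg='ack')): A:[sync] B:[] C:[ack] D:[ping]
After 5 (send(from=A, to=B, msg='err')): A:[sync] B:[err] C:[ack] D:[ping]
After 6 (process(B)): A:[sync] B:[] C:[ack] D:[ping]
After 7 (send(from=A, to=C, msg='start')): A:[sync] B:[] C:[ack,start] D:[ping]
After 8 (process(B)): A:[sync] B:[] C:[ack,start] D:[ping]
After 9 (send(from=B, to=A, msg='tick')): A:[sync,tick] B:[] C:[ack,start] D:[ping]
After 10 (send(from=D, to=C, msg='final')): A:[sync,tick] B:[] C:[ack,start,final] D:[ping]
After 11 (process(C)): A:[sync,tick] B:[] C:[start,final] D:[ping]

Answer: ack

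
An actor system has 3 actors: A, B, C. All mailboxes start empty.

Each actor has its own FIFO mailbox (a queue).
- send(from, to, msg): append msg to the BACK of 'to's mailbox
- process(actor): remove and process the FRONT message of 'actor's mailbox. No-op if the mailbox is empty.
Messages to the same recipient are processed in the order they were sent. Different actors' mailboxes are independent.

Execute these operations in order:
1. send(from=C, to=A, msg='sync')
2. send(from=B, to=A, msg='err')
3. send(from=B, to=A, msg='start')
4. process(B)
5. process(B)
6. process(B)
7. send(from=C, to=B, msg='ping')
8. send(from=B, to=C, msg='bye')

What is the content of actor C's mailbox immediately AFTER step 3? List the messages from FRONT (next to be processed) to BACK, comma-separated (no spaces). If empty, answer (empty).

After 1 (send(from=C, to=A, msg='sync')): A:[sync] B:[] C:[]
After 2 (send(from=B, to=A, msg='err')): A:[sync,err] B:[] C:[]
After 3 (send(from=B, to=A, msg='start')): A:[sync,err,start] B:[] C:[]

(empty)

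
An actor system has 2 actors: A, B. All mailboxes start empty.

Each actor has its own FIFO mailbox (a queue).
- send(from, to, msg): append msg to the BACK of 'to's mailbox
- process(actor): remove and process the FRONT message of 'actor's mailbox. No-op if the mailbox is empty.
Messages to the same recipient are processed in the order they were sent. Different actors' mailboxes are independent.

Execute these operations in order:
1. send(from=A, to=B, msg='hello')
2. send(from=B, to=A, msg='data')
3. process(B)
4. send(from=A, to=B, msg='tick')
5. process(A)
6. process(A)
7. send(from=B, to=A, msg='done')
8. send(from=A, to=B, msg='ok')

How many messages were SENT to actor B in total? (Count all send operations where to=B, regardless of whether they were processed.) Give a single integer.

Answer: 3

Derivation:
After 1 (send(from=A, to=B, msg='hello')): A:[] B:[hello]
After 2 (send(from=B, to=A, msg='data')): A:[data] B:[hello]
After 3 (process(B)): A:[data] B:[]
After 4 (send(from=A, to=B, msg='tick')): A:[data] B:[tick]
After 5 (process(A)): A:[] B:[tick]
After 6 (process(A)): A:[] B:[tick]
After 7 (send(from=B, to=A, msg='done')): A:[done] B:[tick]
After 8 (send(from=A, to=B, msg='ok')): A:[done] B:[tick,ok]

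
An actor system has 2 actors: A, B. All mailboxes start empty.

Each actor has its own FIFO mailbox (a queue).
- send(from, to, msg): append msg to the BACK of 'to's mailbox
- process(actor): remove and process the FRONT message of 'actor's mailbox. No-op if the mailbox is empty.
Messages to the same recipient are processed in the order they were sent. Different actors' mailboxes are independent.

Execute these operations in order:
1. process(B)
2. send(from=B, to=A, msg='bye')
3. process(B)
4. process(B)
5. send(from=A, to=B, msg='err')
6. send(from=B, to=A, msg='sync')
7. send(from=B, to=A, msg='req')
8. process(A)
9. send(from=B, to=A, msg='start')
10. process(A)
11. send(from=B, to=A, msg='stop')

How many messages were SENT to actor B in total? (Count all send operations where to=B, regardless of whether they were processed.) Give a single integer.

Answer: 1

Derivation:
After 1 (process(B)): A:[] B:[]
After 2 (send(from=B, to=A, msg='bye')): A:[bye] B:[]
After 3 (process(B)): A:[bye] B:[]
After 4 (process(B)): A:[bye] B:[]
After 5 (send(from=A, to=B, msg='err')): A:[bye] B:[err]
After 6 (send(from=B, to=A, msg='sync')): A:[bye,sync] B:[err]
After 7 (send(from=B, to=A, msg='req')): A:[bye,sync,req] B:[err]
After 8 (process(A)): A:[sync,req] B:[err]
After 9 (send(from=B, to=A, msg='start')): A:[sync,req,start] B:[err]
After 10 (process(A)): A:[req,start] B:[err]
After 11 (send(from=B, to=A, msg='stop')): A:[req,start,stop] B:[err]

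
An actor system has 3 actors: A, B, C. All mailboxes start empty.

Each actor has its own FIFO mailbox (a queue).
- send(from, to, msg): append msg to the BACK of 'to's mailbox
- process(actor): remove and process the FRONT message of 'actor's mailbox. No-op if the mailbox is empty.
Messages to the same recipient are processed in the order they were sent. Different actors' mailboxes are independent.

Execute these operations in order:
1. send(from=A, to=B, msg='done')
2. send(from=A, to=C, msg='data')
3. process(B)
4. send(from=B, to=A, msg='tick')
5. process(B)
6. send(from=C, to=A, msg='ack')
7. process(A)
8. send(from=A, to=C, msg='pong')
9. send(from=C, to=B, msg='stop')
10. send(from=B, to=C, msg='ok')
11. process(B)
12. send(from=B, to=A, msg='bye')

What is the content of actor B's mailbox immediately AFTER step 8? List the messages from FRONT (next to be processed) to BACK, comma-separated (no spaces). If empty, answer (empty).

After 1 (send(from=A, to=B, msg='done')): A:[] B:[done] C:[]
After 2 (send(from=A, to=C, msg='data')): A:[] B:[done] C:[data]
After 3 (process(B)): A:[] B:[] C:[data]
After 4 (send(from=B, to=A, msg='tick')): A:[tick] B:[] C:[data]
After 5 (process(B)): A:[tick] B:[] C:[data]
After 6 (send(from=C, to=A, msg='ack')): A:[tick,ack] B:[] C:[data]
After 7 (process(A)): A:[ack] B:[] C:[data]
After 8 (send(from=A, to=C, msg='pong')): A:[ack] B:[] C:[data,pong]

(empty)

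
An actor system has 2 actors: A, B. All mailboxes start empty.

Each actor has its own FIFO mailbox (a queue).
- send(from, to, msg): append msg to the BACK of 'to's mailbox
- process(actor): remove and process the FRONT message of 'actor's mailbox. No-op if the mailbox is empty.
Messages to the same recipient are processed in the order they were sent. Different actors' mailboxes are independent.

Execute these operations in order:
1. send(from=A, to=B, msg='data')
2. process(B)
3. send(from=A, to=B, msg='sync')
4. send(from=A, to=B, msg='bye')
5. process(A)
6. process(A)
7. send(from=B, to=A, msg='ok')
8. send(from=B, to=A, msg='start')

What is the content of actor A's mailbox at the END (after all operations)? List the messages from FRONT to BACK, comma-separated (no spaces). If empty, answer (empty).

Answer: ok,start

Derivation:
After 1 (send(from=A, to=B, msg='data')): A:[] B:[data]
After 2 (process(B)): A:[] B:[]
After 3 (send(from=A, to=B, msg='sync')): A:[] B:[sync]
After 4 (send(from=A, to=B, msg='bye')): A:[] B:[sync,bye]
After 5 (process(A)): A:[] B:[sync,bye]
After 6 (process(A)): A:[] B:[sync,bye]
After 7 (send(from=B, to=A, msg='ok')): A:[ok] B:[sync,bye]
After 8 (send(from=B, to=A, msg='start')): A:[ok,start] B:[sync,bye]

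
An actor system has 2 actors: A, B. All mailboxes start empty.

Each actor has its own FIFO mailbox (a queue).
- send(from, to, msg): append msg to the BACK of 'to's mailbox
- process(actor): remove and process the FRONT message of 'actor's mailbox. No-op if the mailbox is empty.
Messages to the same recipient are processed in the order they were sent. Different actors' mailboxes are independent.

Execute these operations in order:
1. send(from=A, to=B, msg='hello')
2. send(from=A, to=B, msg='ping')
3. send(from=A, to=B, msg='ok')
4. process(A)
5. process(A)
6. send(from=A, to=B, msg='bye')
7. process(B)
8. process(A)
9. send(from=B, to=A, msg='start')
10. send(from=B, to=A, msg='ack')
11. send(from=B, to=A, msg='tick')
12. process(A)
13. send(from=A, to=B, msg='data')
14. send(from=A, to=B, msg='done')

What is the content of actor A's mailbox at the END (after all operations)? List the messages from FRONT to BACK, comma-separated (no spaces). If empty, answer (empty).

Answer: ack,tick

Derivation:
After 1 (send(from=A, to=B, msg='hello')): A:[] B:[hello]
After 2 (send(from=A, to=B, msg='ping')): A:[] B:[hello,ping]
After 3 (send(from=A, to=B, msg='ok')): A:[] B:[hello,ping,ok]
After 4 (process(A)): A:[] B:[hello,ping,ok]
After 5 (process(A)): A:[] B:[hello,ping,ok]
After 6 (send(from=A, to=B, msg='bye')): A:[] B:[hello,ping,ok,bye]
After 7 (process(B)): A:[] B:[ping,ok,bye]
After 8 (process(A)): A:[] B:[ping,ok,bye]
After 9 (send(from=B, to=A, msg='start')): A:[start] B:[ping,ok,bye]
After 10 (send(from=B, to=A, msg='ack')): A:[start,ack] B:[ping,ok,bye]
After 11 (send(from=B, to=A, msg='tick')): A:[start,ack,tick] B:[ping,ok,bye]
After 12 (process(A)): A:[ack,tick] B:[ping,ok,bye]
After 13 (send(from=A, to=B, msg='data')): A:[ack,tick] B:[ping,ok,bye,data]
After 14 (send(from=A, to=B, msg='done')): A:[ack,tick] B:[ping,ok,bye,data,done]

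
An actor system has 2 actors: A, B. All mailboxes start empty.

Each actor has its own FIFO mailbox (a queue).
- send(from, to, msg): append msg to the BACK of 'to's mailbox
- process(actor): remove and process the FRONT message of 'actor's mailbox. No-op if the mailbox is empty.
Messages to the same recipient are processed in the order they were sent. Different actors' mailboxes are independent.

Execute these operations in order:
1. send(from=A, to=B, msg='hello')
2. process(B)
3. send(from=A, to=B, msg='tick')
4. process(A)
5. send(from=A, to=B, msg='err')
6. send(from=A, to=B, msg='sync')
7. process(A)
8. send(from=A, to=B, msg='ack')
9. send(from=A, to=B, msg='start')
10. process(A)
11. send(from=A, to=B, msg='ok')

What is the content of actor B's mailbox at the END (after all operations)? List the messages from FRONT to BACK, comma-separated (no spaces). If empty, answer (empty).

Answer: tick,err,sync,ack,start,ok

Derivation:
After 1 (send(from=A, to=B, msg='hello')): A:[] B:[hello]
After 2 (process(B)): A:[] B:[]
After 3 (send(from=A, to=B, msg='tick')): A:[] B:[tick]
After 4 (process(A)): A:[] B:[tick]
After 5 (send(from=A, to=B, msg='err')): A:[] B:[tick,err]
After 6 (send(from=A, to=B, msg='sync')): A:[] B:[tick,err,sync]
After 7 (process(A)): A:[] B:[tick,err,sync]
After 8 (send(from=A, to=B, msg='ack')): A:[] B:[tick,err,sync,ack]
After 9 (send(from=A, to=B, msg='start')): A:[] B:[tick,err,sync,ack,start]
After 10 (process(A)): A:[] B:[tick,err,sync,ack,start]
After 11 (send(from=A, to=B, msg='ok')): A:[] B:[tick,err,sync,ack,start,ok]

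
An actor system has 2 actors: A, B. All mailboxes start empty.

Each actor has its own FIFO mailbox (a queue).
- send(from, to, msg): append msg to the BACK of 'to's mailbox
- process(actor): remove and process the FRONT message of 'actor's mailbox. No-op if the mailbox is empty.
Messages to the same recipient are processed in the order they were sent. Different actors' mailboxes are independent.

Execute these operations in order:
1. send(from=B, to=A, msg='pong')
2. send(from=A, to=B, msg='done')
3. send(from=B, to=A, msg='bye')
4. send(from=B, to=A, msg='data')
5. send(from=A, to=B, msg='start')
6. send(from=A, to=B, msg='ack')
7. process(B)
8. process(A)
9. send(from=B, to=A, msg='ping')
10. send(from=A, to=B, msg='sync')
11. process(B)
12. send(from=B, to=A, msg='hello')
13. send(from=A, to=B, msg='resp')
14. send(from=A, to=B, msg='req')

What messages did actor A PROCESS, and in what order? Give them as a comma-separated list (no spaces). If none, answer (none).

After 1 (send(from=B, to=A, msg='pong')): A:[pong] B:[]
After 2 (send(from=A, to=B, msg='done')): A:[pong] B:[done]
After 3 (send(from=B, to=A, msg='bye')): A:[pong,bye] B:[done]
After 4 (send(from=B, to=A, msg='data')): A:[pong,bye,data] B:[done]
After 5 (send(from=A, to=B, msg='start')): A:[pong,bye,data] B:[done,start]
After 6 (send(from=A, to=B, msg='ack')): A:[pong,bye,data] B:[done,start,ack]
After 7 (process(B)): A:[pong,bye,data] B:[start,ack]
After 8 (process(A)): A:[bye,data] B:[start,ack]
After 9 (send(from=B, to=A, msg='ping')): A:[bye,data,ping] B:[start,ack]
After 10 (send(from=A, to=B, msg='sync')): A:[bye,data,ping] B:[start,ack,sync]
After 11 (process(B)): A:[bye,data,ping] B:[ack,sync]
After 12 (send(from=B, to=A, msg='hello')): A:[bye,data,ping,hello] B:[ack,sync]
After 13 (send(from=A, to=B, msg='resp')): A:[bye,data,ping,hello] B:[ack,sync,resp]
After 14 (send(from=A, to=B, msg='req')): A:[bye,data,ping,hello] B:[ack,sync,resp,req]

Answer: pong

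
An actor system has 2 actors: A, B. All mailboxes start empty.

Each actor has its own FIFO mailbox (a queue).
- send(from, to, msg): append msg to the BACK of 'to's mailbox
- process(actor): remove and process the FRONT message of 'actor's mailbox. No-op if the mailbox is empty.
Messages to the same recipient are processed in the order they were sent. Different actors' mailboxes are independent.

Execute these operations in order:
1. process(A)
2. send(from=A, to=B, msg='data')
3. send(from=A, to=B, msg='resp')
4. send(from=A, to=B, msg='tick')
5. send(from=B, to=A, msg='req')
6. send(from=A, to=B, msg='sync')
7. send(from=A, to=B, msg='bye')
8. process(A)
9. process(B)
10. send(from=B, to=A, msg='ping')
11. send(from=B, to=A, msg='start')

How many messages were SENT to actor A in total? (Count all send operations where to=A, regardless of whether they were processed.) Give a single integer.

Answer: 3

Derivation:
After 1 (process(A)): A:[] B:[]
After 2 (send(from=A, to=B, msg='data')): A:[] B:[data]
After 3 (send(from=A, to=B, msg='resp')): A:[] B:[data,resp]
After 4 (send(from=A, to=B, msg='tick')): A:[] B:[data,resp,tick]
After 5 (send(from=B, to=A, msg='req')): A:[req] B:[data,resp,tick]
After 6 (send(from=A, to=B, msg='sync')): A:[req] B:[data,resp,tick,sync]
After 7 (send(from=A, to=B, msg='bye')): A:[req] B:[data,resp,tick,sync,bye]
After 8 (process(A)): A:[] B:[data,resp,tick,sync,bye]
After 9 (process(B)): A:[] B:[resp,tick,sync,bye]
After 10 (send(from=B, to=A, msg='ping')): A:[ping] B:[resp,tick,sync,bye]
After 11 (send(from=B, to=A, msg='start')): A:[ping,start] B:[resp,tick,sync,bye]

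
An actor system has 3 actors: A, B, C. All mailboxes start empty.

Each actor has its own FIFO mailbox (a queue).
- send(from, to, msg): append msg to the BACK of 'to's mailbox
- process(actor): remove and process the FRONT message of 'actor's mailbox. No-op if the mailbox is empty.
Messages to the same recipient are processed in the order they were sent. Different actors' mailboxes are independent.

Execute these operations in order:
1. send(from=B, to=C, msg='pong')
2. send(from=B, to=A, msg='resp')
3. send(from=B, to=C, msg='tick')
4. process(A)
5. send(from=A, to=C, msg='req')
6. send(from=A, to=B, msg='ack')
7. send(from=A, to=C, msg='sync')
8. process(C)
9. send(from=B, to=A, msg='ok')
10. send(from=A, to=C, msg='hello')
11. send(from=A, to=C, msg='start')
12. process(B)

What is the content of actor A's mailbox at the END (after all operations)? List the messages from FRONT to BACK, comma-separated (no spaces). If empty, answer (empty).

Answer: ok

Derivation:
After 1 (send(from=B, to=C, msg='pong')): A:[] B:[] C:[pong]
After 2 (send(from=B, to=A, msg='resp')): A:[resp] B:[] C:[pong]
After 3 (send(from=B, to=C, msg='tick')): A:[resp] B:[] C:[pong,tick]
After 4 (process(A)): A:[] B:[] C:[pong,tick]
After 5 (send(from=A, to=C, msg='req')): A:[] B:[] C:[pong,tick,req]
After 6 (send(from=A, to=B, msg='ack')): A:[] B:[ack] C:[pong,tick,req]
After 7 (send(from=A, to=C, msg='sync')): A:[] B:[ack] C:[pong,tick,req,sync]
After 8 (process(C)): A:[] B:[ack] C:[tick,req,sync]
After 9 (send(from=B, to=A, msg='ok')): A:[ok] B:[ack] C:[tick,req,sync]
After 10 (send(from=A, to=C, msg='hello')): A:[ok] B:[ack] C:[tick,req,sync,hello]
After 11 (send(from=A, to=C, msg='start')): A:[ok] B:[ack] C:[tick,req,sync,hello,start]
After 12 (process(B)): A:[ok] B:[] C:[tick,req,sync,hello,start]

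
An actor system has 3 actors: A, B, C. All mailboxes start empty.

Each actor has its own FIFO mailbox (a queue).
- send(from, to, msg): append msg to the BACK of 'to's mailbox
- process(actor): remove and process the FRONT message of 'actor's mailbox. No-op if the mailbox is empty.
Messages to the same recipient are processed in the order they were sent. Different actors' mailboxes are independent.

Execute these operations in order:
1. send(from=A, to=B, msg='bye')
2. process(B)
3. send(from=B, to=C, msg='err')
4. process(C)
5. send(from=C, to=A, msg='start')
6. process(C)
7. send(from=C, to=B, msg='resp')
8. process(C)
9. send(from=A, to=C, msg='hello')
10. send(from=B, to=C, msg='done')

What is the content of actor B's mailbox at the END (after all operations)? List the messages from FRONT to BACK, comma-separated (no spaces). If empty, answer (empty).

Answer: resp

Derivation:
After 1 (send(from=A, to=B, msg='bye')): A:[] B:[bye] C:[]
After 2 (process(B)): A:[] B:[] C:[]
After 3 (send(from=B, to=C, msg='err')): A:[] B:[] C:[err]
After 4 (process(C)): A:[] B:[] C:[]
After 5 (send(from=C, to=A, msg='start')): A:[start] B:[] C:[]
After 6 (process(C)): A:[start] B:[] C:[]
After 7 (send(from=C, to=B, msg='resp')): A:[start] B:[resp] C:[]
After 8 (process(C)): A:[start] B:[resp] C:[]
After 9 (send(from=A, to=C, msg='hello')): A:[start] B:[resp] C:[hello]
After 10 (send(from=B, to=C, msg='done')): A:[start] B:[resp] C:[hello,done]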